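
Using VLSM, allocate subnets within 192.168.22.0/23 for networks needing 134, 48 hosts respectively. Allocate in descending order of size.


134 hosts -> /24 (254 usable): 192.168.22.0/24
48 hosts -> /26 (62 usable): 192.168.23.0/26
Allocation: 192.168.22.0/24 (134 hosts, 254 usable); 192.168.23.0/26 (48 hosts, 62 usable)


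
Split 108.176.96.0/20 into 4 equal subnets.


New prefix = 20 + 2 = 22
Each subnet has 1024 addresses
  108.176.96.0/22
  108.176.100.0/22
  108.176.104.0/22
  108.176.108.0/22
Subnets: 108.176.96.0/22, 108.176.100.0/22, 108.176.104.0/22, 108.176.108.0/22


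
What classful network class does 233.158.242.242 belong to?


First octet: 233
Binary: 11101001
1110xxxx -> Class D (224-239)
Class D (multicast), default mask N/A


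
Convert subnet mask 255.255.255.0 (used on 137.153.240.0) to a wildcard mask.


Subnet mask: 255.255.255.0
Wildcard = 255.255.255.255 - subnet mask
255 - 255 = 0
255 - 255 = 0
255 - 255 = 0
255 - 0 = 255
Wildcard: 0.0.0.255


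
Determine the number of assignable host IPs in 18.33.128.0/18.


Host bits = 32 - 18 = 14
Total addresses = 2^14 = 16384
Usable = total - 2 (network and broadcast)
Usable hosts: 16382


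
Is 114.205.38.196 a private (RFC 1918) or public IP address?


RFC 1918 private ranges:
  10.0.0.0/8 (10.0.0.0 - 10.255.255.255)
  172.16.0.0/12 (172.16.0.0 - 172.31.255.255)
  192.168.0.0/16 (192.168.0.0 - 192.168.255.255)
Public (not in any RFC 1918 range)


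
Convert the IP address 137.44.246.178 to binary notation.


137 = 10001001
44 = 00101100
246 = 11110110
178 = 10110010
Binary: 10001001.00101100.11110110.10110010


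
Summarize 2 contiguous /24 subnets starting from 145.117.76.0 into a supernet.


Original prefix: /24
Number of subnets: 2 = 2^1
New prefix = 24 - 1 = 23
Supernet: 145.117.76.0/23


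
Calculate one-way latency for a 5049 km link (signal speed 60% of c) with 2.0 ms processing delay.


Speed = 0.6 * 3e5 km/s = 180000 km/s
Propagation delay = 5049 / 180000 = 0.028 s = 28.05 ms
Processing delay = 2.0 ms
Total one-way latency = 30.05 ms


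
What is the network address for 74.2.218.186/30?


IP:   01001010.00000010.11011010.10111010
Mask: 11111111.11111111.11111111.11111100
AND operation:
Net:  01001010.00000010.11011010.10111000
Network: 74.2.218.184/30


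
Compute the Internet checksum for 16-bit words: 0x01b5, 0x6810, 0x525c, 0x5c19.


Sum all words (with carry folding):
+ 0x01b5 = 0x01b5
+ 0x6810 = 0x69c5
+ 0x525c = 0xbc21
+ 0x5c19 = 0x183b
One's complement: ~0x183b
Checksum = 0xe7c4


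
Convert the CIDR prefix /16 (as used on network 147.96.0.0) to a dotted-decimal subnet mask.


/16 means 16 network bits, 16 host bits
Binary: 11111111111111110000000000000000
Mask: 255.255.0.0


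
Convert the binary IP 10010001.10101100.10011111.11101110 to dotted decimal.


10010001 = 145
10101100 = 172
10011111 = 159
11101110 = 238
IP: 145.172.159.238


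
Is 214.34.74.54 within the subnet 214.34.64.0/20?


Subnet network: 214.34.64.0
Test IP AND mask: 214.34.64.0
Yes, 214.34.74.54 is in 214.34.64.0/20


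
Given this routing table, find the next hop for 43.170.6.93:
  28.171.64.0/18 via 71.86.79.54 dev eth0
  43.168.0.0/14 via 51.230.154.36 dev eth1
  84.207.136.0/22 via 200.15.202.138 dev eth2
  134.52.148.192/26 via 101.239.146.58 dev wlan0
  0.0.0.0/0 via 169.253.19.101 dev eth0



Longest prefix match for 43.170.6.93:
  /18 28.171.64.0: no
  /14 43.168.0.0: MATCH
  /22 84.207.136.0: no
  /26 134.52.148.192: no
  /0 0.0.0.0: MATCH
Selected: next-hop 51.230.154.36 via eth1 (matched /14)


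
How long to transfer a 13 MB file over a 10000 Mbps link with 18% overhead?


Effective throughput = 10000 * (1 - 18/100) = 8200 Mbps
File size in Mb = 13 * 8 = 104 Mb
Time = 104 / 8200
Time = 0.0127 seconds


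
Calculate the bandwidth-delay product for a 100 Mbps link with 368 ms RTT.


BDP = bandwidth * RTT
= 100 Mbps * 368 ms
= 100 * 1e6 * 368 / 1000 bits
= 36800000 bits
= 4600000 bytes
= 4492.1875 KB
BDP = 36800000 bits (4600000 bytes)


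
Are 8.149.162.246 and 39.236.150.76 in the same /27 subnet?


Mask: 255.255.255.224
8.149.162.246 AND mask = 8.149.162.224
39.236.150.76 AND mask = 39.236.150.64
No, different subnets (8.149.162.224 vs 39.236.150.64)


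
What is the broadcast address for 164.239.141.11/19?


Network: 164.239.128.0/19
Host bits = 13
Set all host bits to 1:
Broadcast: 164.239.159.255


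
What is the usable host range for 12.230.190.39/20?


Network: 12.230.176.0
Broadcast: 12.230.191.255
First usable = network + 1
Last usable = broadcast - 1
Range: 12.230.176.1 to 12.230.191.254


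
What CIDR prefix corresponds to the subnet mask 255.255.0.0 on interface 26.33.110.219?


Binary: 11111111.11111111.00000000.00000000
Count leading 1s
Prefix: /16


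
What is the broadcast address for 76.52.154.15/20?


Network: 76.52.144.0/20
Host bits = 12
Set all host bits to 1:
Broadcast: 76.52.159.255


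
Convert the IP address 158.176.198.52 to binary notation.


158 = 10011110
176 = 10110000
198 = 11000110
52 = 00110100
Binary: 10011110.10110000.11000110.00110100


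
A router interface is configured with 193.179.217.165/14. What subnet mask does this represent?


/14 means 14 network bits, 18 host bits
Binary: 11111111111111000000000000000000
Mask: 255.252.0.0


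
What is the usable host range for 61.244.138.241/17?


Network: 61.244.128.0
Broadcast: 61.244.255.255
First usable = network + 1
Last usable = broadcast - 1
Range: 61.244.128.1 to 61.244.255.254


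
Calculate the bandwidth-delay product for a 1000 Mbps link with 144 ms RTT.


BDP = bandwidth * RTT
= 1000 Mbps * 144 ms
= 1000 * 1e6 * 144 / 1000 bits
= 144000000 bits
= 18000000 bytes
= 17578.125 KB
BDP = 144000000 bits (18000000 bytes)


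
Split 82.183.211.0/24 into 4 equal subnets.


New prefix = 24 + 2 = 26
Each subnet has 64 addresses
  82.183.211.0/26
  82.183.211.64/26
  82.183.211.128/26
  82.183.211.192/26
Subnets: 82.183.211.0/26, 82.183.211.64/26, 82.183.211.128/26, 82.183.211.192/26


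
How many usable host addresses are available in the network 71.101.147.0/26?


Host bits = 32 - 26 = 6
Total addresses = 2^6 = 64
Usable = total - 2 (network and broadcast)
Usable hosts: 62


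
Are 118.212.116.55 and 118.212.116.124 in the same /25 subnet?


Mask: 255.255.255.128
118.212.116.55 AND mask = 118.212.116.0
118.212.116.124 AND mask = 118.212.116.0
Yes, same subnet (118.212.116.0)


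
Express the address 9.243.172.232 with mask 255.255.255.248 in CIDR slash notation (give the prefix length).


Binary: 11111111.11111111.11111111.11111000
Count leading 1s
Prefix: /29


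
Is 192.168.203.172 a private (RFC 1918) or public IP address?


RFC 1918 private ranges:
  10.0.0.0/8 (10.0.0.0 - 10.255.255.255)
  172.16.0.0/12 (172.16.0.0 - 172.31.255.255)
  192.168.0.0/16 (192.168.0.0 - 192.168.255.255)
Private (in 192.168.0.0/16)


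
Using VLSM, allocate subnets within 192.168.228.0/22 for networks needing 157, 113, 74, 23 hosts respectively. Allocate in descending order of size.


157 hosts -> /24 (254 usable): 192.168.228.0/24
113 hosts -> /25 (126 usable): 192.168.229.0/25
74 hosts -> /25 (126 usable): 192.168.229.128/25
23 hosts -> /27 (30 usable): 192.168.230.0/27
Allocation: 192.168.228.0/24 (157 hosts, 254 usable); 192.168.229.0/25 (113 hosts, 126 usable); 192.168.229.128/25 (74 hosts, 126 usable); 192.168.230.0/27 (23 hosts, 30 usable)


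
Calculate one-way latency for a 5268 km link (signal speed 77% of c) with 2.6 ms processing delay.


Speed = 0.77 * 3e5 km/s = 231000 km/s
Propagation delay = 5268 / 231000 = 0.0228 s = 22.8052 ms
Processing delay = 2.6 ms
Total one-way latency = 25.4052 ms


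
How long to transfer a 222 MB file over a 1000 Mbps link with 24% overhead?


Effective throughput = 1000 * (1 - 24/100) = 760 Mbps
File size in Mb = 222 * 8 = 1776 Mb
Time = 1776 / 760
Time = 2.3368 seconds


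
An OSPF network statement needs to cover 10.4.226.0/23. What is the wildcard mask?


Subnet mask: 255.255.254.0
Wildcard = 255.255.255.255 - subnet mask
255 - 255 = 0
255 - 255 = 0
255 - 254 = 1
255 - 0 = 255
Wildcard: 0.0.1.255


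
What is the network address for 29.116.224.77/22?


IP:   00011101.01110100.11100000.01001101
Mask: 11111111.11111111.11111100.00000000
AND operation:
Net:  00011101.01110100.11100000.00000000
Network: 29.116.224.0/22


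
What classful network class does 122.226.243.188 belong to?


First octet: 122
Binary: 01111010
0xxxxxxx -> Class A (1-126)
Class A, default mask 255.0.0.0 (/8)


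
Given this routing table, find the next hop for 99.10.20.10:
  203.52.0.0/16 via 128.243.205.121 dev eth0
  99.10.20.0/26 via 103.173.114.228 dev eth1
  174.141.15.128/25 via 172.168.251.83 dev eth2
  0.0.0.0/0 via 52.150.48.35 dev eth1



Longest prefix match for 99.10.20.10:
  /16 203.52.0.0: no
  /26 99.10.20.0: MATCH
  /25 174.141.15.128: no
  /0 0.0.0.0: MATCH
Selected: next-hop 103.173.114.228 via eth1 (matched /26)


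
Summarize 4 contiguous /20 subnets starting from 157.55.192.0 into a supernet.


Original prefix: /20
Number of subnets: 4 = 2^2
New prefix = 20 - 2 = 18
Supernet: 157.55.192.0/18


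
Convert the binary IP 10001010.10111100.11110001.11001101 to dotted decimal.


10001010 = 138
10111100 = 188
11110001 = 241
11001101 = 205
IP: 138.188.241.205


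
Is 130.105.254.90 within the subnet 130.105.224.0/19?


Subnet network: 130.105.224.0
Test IP AND mask: 130.105.224.0
Yes, 130.105.254.90 is in 130.105.224.0/19


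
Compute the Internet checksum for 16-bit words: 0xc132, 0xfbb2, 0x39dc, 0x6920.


Sum all words (with carry folding):
+ 0xc132 = 0xc132
+ 0xfbb2 = 0xbce5
+ 0x39dc = 0xf6c1
+ 0x6920 = 0x5fe2
One's complement: ~0x5fe2
Checksum = 0xa01d


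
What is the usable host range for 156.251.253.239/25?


Network: 156.251.253.128
Broadcast: 156.251.253.255
First usable = network + 1
Last usable = broadcast - 1
Range: 156.251.253.129 to 156.251.253.254


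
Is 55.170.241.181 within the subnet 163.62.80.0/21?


Subnet network: 163.62.80.0
Test IP AND mask: 55.170.240.0
No, 55.170.241.181 is not in 163.62.80.0/21


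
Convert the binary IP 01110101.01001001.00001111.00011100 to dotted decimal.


01110101 = 117
01001001 = 73
00001111 = 15
00011100 = 28
IP: 117.73.15.28


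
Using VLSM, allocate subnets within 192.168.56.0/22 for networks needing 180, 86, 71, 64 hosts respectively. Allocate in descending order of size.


180 hosts -> /24 (254 usable): 192.168.56.0/24
86 hosts -> /25 (126 usable): 192.168.57.0/25
71 hosts -> /25 (126 usable): 192.168.57.128/25
64 hosts -> /25 (126 usable): 192.168.58.0/25
Allocation: 192.168.56.0/24 (180 hosts, 254 usable); 192.168.57.0/25 (86 hosts, 126 usable); 192.168.57.128/25 (71 hosts, 126 usable); 192.168.58.0/25 (64 hosts, 126 usable)


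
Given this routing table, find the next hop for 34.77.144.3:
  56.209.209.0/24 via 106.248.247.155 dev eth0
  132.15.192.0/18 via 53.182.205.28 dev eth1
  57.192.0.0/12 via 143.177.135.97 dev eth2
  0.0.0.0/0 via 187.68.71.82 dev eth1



Longest prefix match for 34.77.144.3:
  /24 56.209.209.0: no
  /18 132.15.192.0: no
  /12 57.192.0.0: no
  /0 0.0.0.0: MATCH
Selected: next-hop 187.68.71.82 via eth1 (matched /0)


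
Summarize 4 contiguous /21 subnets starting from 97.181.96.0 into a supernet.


Original prefix: /21
Number of subnets: 4 = 2^2
New prefix = 21 - 2 = 19
Supernet: 97.181.96.0/19


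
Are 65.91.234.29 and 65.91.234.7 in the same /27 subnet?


Mask: 255.255.255.224
65.91.234.29 AND mask = 65.91.234.0
65.91.234.7 AND mask = 65.91.234.0
Yes, same subnet (65.91.234.0)


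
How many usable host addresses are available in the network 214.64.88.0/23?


Host bits = 32 - 23 = 9
Total addresses = 2^9 = 512
Usable = total - 2 (network and broadcast)
Usable hosts: 510


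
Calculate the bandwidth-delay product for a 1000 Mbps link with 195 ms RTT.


BDP = bandwidth * RTT
= 1000 Mbps * 195 ms
= 1000 * 1e6 * 195 / 1000 bits
= 195000000 bits
= 24375000 bytes
= 23803.7109 KB
BDP = 195000000 bits (24375000 bytes)


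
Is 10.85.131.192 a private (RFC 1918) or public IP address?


RFC 1918 private ranges:
  10.0.0.0/8 (10.0.0.0 - 10.255.255.255)
  172.16.0.0/12 (172.16.0.0 - 172.31.255.255)
  192.168.0.0/16 (192.168.0.0 - 192.168.255.255)
Private (in 10.0.0.0/8)


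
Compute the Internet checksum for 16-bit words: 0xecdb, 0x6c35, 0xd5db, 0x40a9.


Sum all words (with carry folding):
+ 0xecdb = 0xecdb
+ 0x6c35 = 0x5911
+ 0xd5db = 0x2eed
+ 0x40a9 = 0x6f96
One's complement: ~0x6f96
Checksum = 0x9069


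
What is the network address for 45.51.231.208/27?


IP:   00101101.00110011.11100111.11010000
Mask: 11111111.11111111.11111111.11100000
AND operation:
Net:  00101101.00110011.11100111.11000000
Network: 45.51.231.192/27


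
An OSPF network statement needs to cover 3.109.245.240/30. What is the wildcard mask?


Subnet mask: 255.255.255.252
Wildcard = 255.255.255.255 - subnet mask
255 - 255 = 0
255 - 255 = 0
255 - 255 = 0
255 - 252 = 3
Wildcard: 0.0.0.3


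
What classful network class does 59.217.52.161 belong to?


First octet: 59
Binary: 00111011
0xxxxxxx -> Class A (1-126)
Class A, default mask 255.0.0.0 (/8)


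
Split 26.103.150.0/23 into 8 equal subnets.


New prefix = 23 + 3 = 26
Each subnet has 64 addresses
  26.103.150.0/26
  26.103.150.64/26
  26.103.150.128/26
  26.103.150.192/26
  26.103.151.0/26
  26.103.151.64/26
  26.103.151.128/26
  26.103.151.192/26
Subnets: 26.103.150.0/26, 26.103.150.64/26, 26.103.150.128/26, 26.103.150.192/26, 26.103.151.0/26, 26.103.151.64/26, 26.103.151.128/26, 26.103.151.192/26


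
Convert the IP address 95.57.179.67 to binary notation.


95 = 01011111
57 = 00111001
179 = 10110011
67 = 01000011
Binary: 01011111.00111001.10110011.01000011


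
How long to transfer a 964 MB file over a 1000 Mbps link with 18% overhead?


Effective throughput = 1000 * (1 - 18/100) = 820.0 Mbps
File size in Mb = 964 * 8 = 7712 Mb
Time = 7712 / 820.0
Time = 9.4049 seconds


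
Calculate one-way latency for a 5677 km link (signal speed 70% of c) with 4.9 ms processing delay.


Speed = 0.7 * 3e5 km/s = 210000 km/s
Propagation delay = 5677 / 210000 = 0.027 s = 27.0333 ms
Processing delay = 4.9 ms
Total one-way latency = 31.9333 ms


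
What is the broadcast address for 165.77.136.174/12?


Network: 165.64.0.0/12
Host bits = 20
Set all host bits to 1:
Broadcast: 165.79.255.255


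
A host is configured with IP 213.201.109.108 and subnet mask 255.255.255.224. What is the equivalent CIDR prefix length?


Binary: 11111111.11111111.11111111.11100000
Count leading 1s
Prefix: /27


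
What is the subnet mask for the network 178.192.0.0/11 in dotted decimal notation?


/11 means 11 network bits, 21 host bits
Binary: 11111111111000000000000000000000
Mask: 255.224.0.0


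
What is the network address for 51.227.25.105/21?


IP:   00110011.11100011.00011001.01101001
Mask: 11111111.11111111.11111000.00000000
AND operation:
Net:  00110011.11100011.00011000.00000000
Network: 51.227.24.0/21


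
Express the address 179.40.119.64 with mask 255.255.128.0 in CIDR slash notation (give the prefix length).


Binary: 11111111.11111111.10000000.00000000
Count leading 1s
Prefix: /17


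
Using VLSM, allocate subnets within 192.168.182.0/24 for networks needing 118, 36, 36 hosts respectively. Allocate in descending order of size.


118 hosts -> /25 (126 usable): 192.168.182.0/25
36 hosts -> /26 (62 usable): 192.168.182.128/26
36 hosts -> /26 (62 usable): 192.168.182.192/26
Allocation: 192.168.182.0/25 (118 hosts, 126 usable); 192.168.182.128/26 (36 hosts, 62 usable); 192.168.182.192/26 (36 hosts, 62 usable)


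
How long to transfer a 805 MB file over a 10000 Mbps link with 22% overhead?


Effective throughput = 10000 * (1 - 22/100) = 7800 Mbps
File size in Mb = 805 * 8 = 6440 Mb
Time = 6440 / 7800
Time = 0.8256 seconds


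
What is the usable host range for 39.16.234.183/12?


Network: 39.16.0.0
Broadcast: 39.31.255.255
First usable = network + 1
Last usable = broadcast - 1
Range: 39.16.0.1 to 39.31.255.254


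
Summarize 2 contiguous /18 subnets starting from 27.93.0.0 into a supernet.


Original prefix: /18
Number of subnets: 2 = 2^1
New prefix = 18 - 1 = 17
Supernet: 27.93.0.0/17


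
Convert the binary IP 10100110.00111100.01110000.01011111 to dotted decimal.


10100110 = 166
00111100 = 60
01110000 = 112
01011111 = 95
IP: 166.60.112.95


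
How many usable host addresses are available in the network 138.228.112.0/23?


Host bits = 32 - 23 = 9
Total addresses = 2^9 = 512
Usable = total - 2 (network and broadcast)
Usable hosts: 510


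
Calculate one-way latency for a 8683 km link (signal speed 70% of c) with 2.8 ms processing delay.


Speed = 0.7 * 3e5 km/s = 210000 km/s
Propagation delay = 8683 / 210000 = 0.0413 s = 41.3476 ms
Processing delay = 2.8 ms
Total one-way latency = 44.1476 ms


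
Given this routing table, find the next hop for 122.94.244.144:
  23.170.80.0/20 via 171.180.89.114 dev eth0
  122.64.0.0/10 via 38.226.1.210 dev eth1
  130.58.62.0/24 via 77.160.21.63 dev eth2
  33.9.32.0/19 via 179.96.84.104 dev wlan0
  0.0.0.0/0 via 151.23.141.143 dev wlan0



Longest prefix match for 122.94.244.144:
  /20 23.170.80.0: no
  /10 122.64.0.0: MATCH
  /24 130.58.62.0: no
  /19 33.9.32.0: no
  /0 0.0.0.0: MATCH
Selected: next-hop 38.226.1.210 via eth1 (matched /10)


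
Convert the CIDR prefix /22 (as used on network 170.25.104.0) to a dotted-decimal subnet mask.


/22 means 22 network bits, 10 host bits
Binary: 11111111111111111111110000000000
Mask: 255.255.252.0


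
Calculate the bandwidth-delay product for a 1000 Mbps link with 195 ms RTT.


BDP = bandwidth * RTT
= 1000 Mbps * 195 ms
= 1000 * 1e6 * 195 / 1000 bits
= 195000000 bits
= 24375000 bytes
= 23803.7109 KB
BDP = 195000000 bits (24375000 bytes)


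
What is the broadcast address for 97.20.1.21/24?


Network: 97.20.1.0/24
Host bits = 8
Set all host bits to 1:
Broadcast: 97.20.1.255


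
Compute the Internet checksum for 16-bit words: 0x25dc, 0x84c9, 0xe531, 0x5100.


Sum all words (with carry folding):
+ 0x25dc = 0x25dc
+ 0x84c9 = 0xaaa5
+ 0xe531 = 0x8fd7
+ 0x5100 = 0xe0d7
One's complement: ~0xe0d7
Checksum = 0x1f28


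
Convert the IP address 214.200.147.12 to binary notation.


214 = 11010110
200 = 11001000
147 = 10010011
12 = 00001100
Binary: 11010110.11001000.10010011.00001100


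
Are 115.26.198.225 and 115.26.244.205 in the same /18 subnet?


Mask: 255.255.192.0
115.26.198.225 AND mask = 115.26.192.0
115.26.244.205 AND mask = 115.26.192.0
Yes, same subnet (115.26.192.0)


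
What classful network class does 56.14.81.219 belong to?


First octet: 56
Binary: 00111000
0xxxxxxx -> Class A (1-126)
Class A, default mask 255.0.0.0 (/8)


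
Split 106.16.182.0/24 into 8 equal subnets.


New prefix = 24 + 3 = 27
Each subnet has 32 addresses
  106.16.182.0/27
  106.16.182.32/27
  106.16.182.64/27
  106.16.182.96/27
  106.16.182.128/27
  106.16.182.160/27
  106.16.182.192/27
  106.16.182.224/27
Subnets: 106.16.182.0/27, 106.16.182.32/27, 106.16.182.64/27, 106.16.182.96/27, 106.16.182.128/27, 106.16.182.160/27, 106.16.182.192/27, 106.16.182.224/27


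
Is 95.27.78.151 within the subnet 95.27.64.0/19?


Subnet network: 95.27.64.0
Test IP AND mask: 95.27.64.0
Yes, 95.27.78.151 is in 95.27.64.0/19


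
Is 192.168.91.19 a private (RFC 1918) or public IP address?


RFC 1918 private ranges:
  10.0.0.0/8 (10.0.0.0 - 10.255.255.255)
  172.16.0.0/12 (172.16.0.0 - 172.31.255.255)
  192.168.0.0/16 (192.168.0.0 - 192.168.255.255)
Private (in 192.168.0.0/16)


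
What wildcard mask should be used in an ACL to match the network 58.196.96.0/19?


Subnet mask: 255.255.224.0
Wildcard = 255.255.255.255 - subnet mask
255 - 255 = 0
255 - 255 = 0
255 - 224 = 31
255 - 0 = 255
Wildcard: 0.0.31.255


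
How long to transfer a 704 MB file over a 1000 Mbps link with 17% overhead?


Effective throughput = 1000 * (1 - 17/100) = 830 Mbps
File size in Mb = 704 * 8 = 5632 Mb
Time = 5632 / 830
Time = 6.7855 seconds


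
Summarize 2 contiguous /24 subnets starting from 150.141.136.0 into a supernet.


Original prefix: /24
Number of subnets: 2 = 2^1
New prefix = 24 - 1 = 23
Supernet: 150.141.136.0/23


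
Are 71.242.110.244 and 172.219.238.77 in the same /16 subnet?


Mask: 255.255.0.0
71.242.110.244 AND mask = 71.242.0.0
172.219.238.77 AND mask = 172.219.0.0
No, different subnets (71.242.0.0 vs 172.219.0.0)


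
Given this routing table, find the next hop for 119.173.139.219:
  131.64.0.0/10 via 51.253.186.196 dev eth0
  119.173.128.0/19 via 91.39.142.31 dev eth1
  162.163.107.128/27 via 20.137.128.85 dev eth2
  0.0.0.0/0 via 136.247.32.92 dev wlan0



Longest prefix match for 119.173.139.219:
  /10 131.64.0.0: no
  /19 119.173.128.0: MATCH
  /27 162.163.107.128: no
  /0 0.0.0.0: MATCH
Selected: next-hop 91.39.142.31 via eth1 (matched /19)


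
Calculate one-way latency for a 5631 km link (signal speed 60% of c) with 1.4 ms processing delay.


Speed = 0.6 * 3e5 km/s = 180000 km/s
Propagation delay = 5631 / 180000 = 0.0313 s = 31.2833 ms
Processing delay = 1.4 ms
Total one-way latency = 32.6833 ms


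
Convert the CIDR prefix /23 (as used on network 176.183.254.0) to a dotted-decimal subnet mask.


/23 means 23 network bits, 9 host bits
Binary: 11111111111111111111111000000000
Mask: 255.255.254.0


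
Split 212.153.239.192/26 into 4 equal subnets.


New prefix = 26 + 2 = 28
Each subnet has 16 addresses
  212.153.239.192/28
  212.153.239.208/28
  212.153.239.224/28
  212.153.239.240/28
Subnets: 212.153.239.192/28, 212.153.239.208/28, 212.153.239.224/28, 212.153.239.240/28


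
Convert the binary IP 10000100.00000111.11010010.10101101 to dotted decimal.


10000100 = 132
00000111 = 7
11010010 = 210
10101101 = 173
IP: 132.7.210.173


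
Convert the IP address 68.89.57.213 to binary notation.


68 = 01000100
89 = 01011001
57 = 00111001
213 = 11010101
Binary: 01000100.01011001.00111001.11010101


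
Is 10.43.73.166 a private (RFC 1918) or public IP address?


RFC 1918 private ranges:
  10.0.0.0/8 (10.0.0.0 - 10.255.255.255)
  172.16.0.0/12 (172.16.0.0 - 172.31.255.255)
  192.168.0.0/16 (192.168.0.0 - 192.168.255.255)
Private (in 10.0.0.0/8)


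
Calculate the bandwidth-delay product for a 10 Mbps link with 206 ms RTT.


BDP = bandwidth * RTT
= 10 Mbps * 206 ms
= 10 * 1e6 * 206 / 1000 bits
= 2060000 bits
= 257500 bytes
= 251.4648 KB
BDP = 2060000 bits (257500 bytes)


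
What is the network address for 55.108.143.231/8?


IP:   00110111.01101100.10001111.11100111
Mask: 11111111.00000000.00000000.00000000
AND operation:
Net:  00110111.00000000.00000000.00000000
Network: 55.0.0.0/8


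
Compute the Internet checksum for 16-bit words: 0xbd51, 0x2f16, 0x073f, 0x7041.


Sum all words (with carry folding):
+ 0xbd51 = 0xbd51
+ 0x2f16 = 0xec67
+ 0x073f = 0xf3a6
+ 0x7041 = 0x63e8
One's complement: ~0x63e8
Checksum = 0x9c17


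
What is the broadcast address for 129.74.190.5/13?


Network: 129.72.0.0/13
Host bits = 19
Set all host bits to 1:
Broadcast: 129.79.255.255


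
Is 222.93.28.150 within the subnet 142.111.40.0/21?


Subnet network: 142.111.40.0
Test IP AND mask: 222.93.24.0
No, 222.93.28.150 is not in 142.111.40.0/21


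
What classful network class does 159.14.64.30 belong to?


First octet: 159
Binary: 10011111
10xxxxxx -> Class B (128-191)
Class B, default mask 255.255.0.0 (/16)


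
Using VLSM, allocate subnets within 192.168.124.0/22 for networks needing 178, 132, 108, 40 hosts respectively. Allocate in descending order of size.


178 hosts -> /24 (254 usable): 192.168.124.0/24
132 hosts -> /24 (254 usable): 192.168.125.0/24
108 hosts -> /25 (126 usable): 192.168.126.0/25
40 hosts -> /26 (62 usable): 192.168.126.128/26
Allocation: 192.168.124.0/24 (178 hosts, 254 usable); 192.168.125.0/24 (132 hosts, 254 usable); 192.168.126.0/25 (108 hosts, 126 usable); 192.168.126.128/26 (40 hosts, 62 usable)


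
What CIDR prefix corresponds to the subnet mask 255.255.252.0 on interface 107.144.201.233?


Binary: 11111111.11111111.11111100.00000000
Count leading 1s
Prefix: /22


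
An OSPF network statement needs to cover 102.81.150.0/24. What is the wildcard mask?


Subnet mask: 255.255.255.0
Wildcard = 255.255.255.255 - subnet mask
255 - 255 = 0
255 - 255 = 0
255 - 255 = 0
255 - 0 = 255
Wildcard: 0.0.0.255


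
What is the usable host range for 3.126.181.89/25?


Network: 3.126.181.0
Broadcast: 3.126.181.127
First usable = network + 1
Last usable = broadcast - 1
Range: 3.126.181.1 to 3.126.181.126


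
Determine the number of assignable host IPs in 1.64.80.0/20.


Host bits = 32 - 20 = 12
Total addresses = 2^12 = 4096
Usable = total - 2 (network and broadcast)
Usable hosts: 4094


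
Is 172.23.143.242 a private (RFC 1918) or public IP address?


RFC 1918 private ranges:
  10.0.0.0/8 (10.0.0.0 - 10.255.255.255)
  172.16.0.0/12 (172.16.0.0 - 172.31.255.255)
  192.168.0.0/16 (192.168.0.0 - 192.168.255.255)
Private (in 172.16.0.0/12)


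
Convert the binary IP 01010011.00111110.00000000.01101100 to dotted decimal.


01010011 = 83
00111110 = 62
00000000 = 0
01101100 = 108
IP: 83.62.0.108


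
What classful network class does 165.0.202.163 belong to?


First octet: 165
Binary: 10100101
10xxxxxx -> Class B (128-191)
Class B, default mask 255.255.0.0 (/16)


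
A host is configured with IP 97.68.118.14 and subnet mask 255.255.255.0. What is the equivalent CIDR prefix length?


Binary: 11111111.11111111.11111111.00000000
Count leading 1s
Prefix: /24


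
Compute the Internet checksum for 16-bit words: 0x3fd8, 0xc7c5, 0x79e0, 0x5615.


Sum all words (with carry folding):
+ 0x3fd8 = 0x3fd8
+ 0xc7c5 = 0x079e
+ 0x79e0 = 0x817e
+ 0x5615 = 0xd793
One's complement: ~0xd793
Checksum = 0x286c


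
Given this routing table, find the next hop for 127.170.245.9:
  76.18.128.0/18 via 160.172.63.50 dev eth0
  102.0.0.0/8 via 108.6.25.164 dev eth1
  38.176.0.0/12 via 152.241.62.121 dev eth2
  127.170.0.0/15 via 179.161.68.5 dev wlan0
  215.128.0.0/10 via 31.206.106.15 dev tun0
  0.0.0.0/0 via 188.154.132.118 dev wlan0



Longest prefix match for 127.170.245.9:
  /18 76.18.128.0: no
  /8 102.0.0.0: no
  /12 38.176.0.0: no
  /15 127.170.0.0: MATCH
  /10 215.128.0.0: no
  /0 0.0.0.0: MATCH
Selected: next-hop 179.161.68.5 via wlan0 (matched /15)


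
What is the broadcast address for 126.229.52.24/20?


Network: 126.229.48.0/20
Host bits = 12
Set all host bits to 1:
Broadcast: 126.229.63.255


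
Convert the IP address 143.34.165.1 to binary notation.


143 = 10001111
34 = 00100010
165 = 10100101
1 = 00000001
Binary: 10001111.00100010.10100101.00000001


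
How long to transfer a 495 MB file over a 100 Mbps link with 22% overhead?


Effective throughput = 100 * (1 - 22/100) = 78 Mbps
File size in Mb = 495 * 8 = 3960 Mb
Time = 3960 / 78
Time = 50.7692 seconds


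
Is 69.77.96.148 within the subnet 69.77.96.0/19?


Subnet network: 69.77.96.0
Test IP AND mask: 69.77.96.0
Yes, 69.77.96.148 is in 69.77.96.0/19


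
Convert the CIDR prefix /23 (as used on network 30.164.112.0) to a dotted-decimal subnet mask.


/23 means 23 network bits, 9 host bits
Binary: 11111111111111111111111000000000
Mask: 255.255.254.0


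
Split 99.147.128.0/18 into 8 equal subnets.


New prefix = 18 + 3 = 21
Each subnet has 2048 addresses
  99.147.128.0/21
  99.147.136.0/21
  99.147.144.0/21
  99.147.152.0/21
  99.147.160.0/21
  99.147.168.0/21
  99.147.176.0/21
  99.147.184.0/21
Subnets: 99.147.128.0/21, 99.147.136.0/21, 99.147.144.0/21, 99.147.152.0/21, 99.147.160.0/21, 99.147.168.0/21, 99.147.176.0/21, 99.147.184.0/21


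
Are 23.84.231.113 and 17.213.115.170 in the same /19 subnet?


Mask: 255.255.224.0
23.84.231.113 AND mask = 23.84.224.0
17.213.115.170 AND mask = 17.213.96.0
No, different subnets (23.84.224.0 vs 17.213.96.0)


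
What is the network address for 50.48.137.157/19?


IP:   00110010.00110000.10001001.10011101
Mask: 11111111.11111111.11100000.00000000
AND operation:
Net:  00110010.00110000.10000000.00000000
Network: 50.48.128.0/19


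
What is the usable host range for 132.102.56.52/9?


Network: 132.0.0.0
Broadcast: 132.127.255.255
First usable = network + 1
Last usable = broadcast - 1
Range: 132.0.0.1 to 132.127.255.254


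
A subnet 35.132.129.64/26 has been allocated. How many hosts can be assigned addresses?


Host bits = 32 - 26 = 6
Total addresses = 2^6 = 64
Usable = total - 2 (network and broadcast)
Usable hosts: 62


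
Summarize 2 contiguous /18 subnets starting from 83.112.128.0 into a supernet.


Original prefix: /18
Number of subnets: 2 = 2^1
New prefix = 18 - 1 = 17
Supernet: 83.112.128.0/17


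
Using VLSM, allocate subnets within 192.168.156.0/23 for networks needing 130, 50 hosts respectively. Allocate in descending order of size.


130 hosts -> /24 (254 usable): 192.168.156.0/24
50 hosts -> /26 (62 usable): 192.168.157.0/26
Allocation: 192.168.156.0/24 (130 hosts, 254 usable); 192.168.157.0/26 (50 hosts, 62 usable)


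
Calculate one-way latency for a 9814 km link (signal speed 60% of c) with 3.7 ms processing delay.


Speed = 0.6 * 3e5 km/s = 180000 km/s
Propagation delay = 9814 / 180000 = 0.0545 s = 54.5222 ms
Processing delay = 3.7 ms
Total one-way latency = 58.2222 ms


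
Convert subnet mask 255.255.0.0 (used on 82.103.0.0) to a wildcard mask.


Subnet mask: 255.255.0.0
Wildcard = 255.255.255.255 - subnet mask
255 - 255 = 0
255 - 255 = 0
255 - 0 = 255
255 - 0 = 255
Wildcard: 0.0.255.255


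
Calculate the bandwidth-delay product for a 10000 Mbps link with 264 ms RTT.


BDP = bandwidth * RTT
= 10000 Mbps * 264 ms
= 10000 * 1e6 * 264 / 1000 bits
= 2640000000 bits
= 330000000 bytes
= 322265.625 KB
BDP = 2640000000 bits (330000000 bytes)


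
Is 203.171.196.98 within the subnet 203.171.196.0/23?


Subnet network: 203.171.196.0
Test IP AND mask: 203.171.196.0
Yes, 203.171.196.98 is in 203.171.196.0/23


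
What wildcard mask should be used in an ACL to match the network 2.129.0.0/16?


Subnet mask: 255.255.0.0
Wildcard = 255.255.255.255 - subnet mask
255 - 255 = 0
255 - 255 = 0
255 - 0 = 255
255 - 0 = 255
Wildcard: 0.0.255.255


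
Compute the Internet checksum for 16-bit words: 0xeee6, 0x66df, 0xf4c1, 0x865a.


Sum all words (with carry folding):
+ 0xeee6 = 0xeee6
+ 0x66df = 0x55c6
+ 0xf4c1 = 0x4a88
+ 0x865a = 0xd0e2
One's complement: ~0xd0e2
Checksum = 0x2f1d


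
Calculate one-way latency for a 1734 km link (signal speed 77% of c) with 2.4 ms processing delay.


Speed = 0.77 * 3e5 km/s = 231000 km/s
Propagation delay = 1734 / 231000 = 0.0075 s = 7.5065 ms
Processing delay = 2.4 ms
Total one-way latency = 9.9065 ms


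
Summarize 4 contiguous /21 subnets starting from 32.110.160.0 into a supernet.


Original prefix: /21
Number of subnets: 4 = 2^2
New prefix = 21 - 2 = 19
Supernet: 32.110.160.0/19


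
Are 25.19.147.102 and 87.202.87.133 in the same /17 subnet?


Mask: 255.255.128.0
25.19.147.102 AND mask = 25.19.128.0
87.202.87.133 AND mask = 87.202.0.0
No, different subnets (25.19.128.0 vs 87.202.0.0)


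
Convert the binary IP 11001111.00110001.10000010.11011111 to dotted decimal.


11001111 = 207
00110001 = 49
10000010 = 130
11011111 = 223
IP: 207.49.130.223


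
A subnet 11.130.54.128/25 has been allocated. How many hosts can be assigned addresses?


Host bits = 32 - 25 = 7
Total addresses = 2^7 = 128
Usable = total - 2 (network and broadcast)
Usable hosts: 126


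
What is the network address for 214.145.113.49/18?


IP:   11010110.10010001.01110001.00110001
Mask: 11111111.11111111.11000000.00000000
AND operation:
Net:  11010110.10010001.01000000.00000000
Network: 214.145.64.0/18


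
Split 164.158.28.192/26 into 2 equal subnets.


New prefix = 26 + 1 = 27
Each subnet has 32 addresses
  164.158.28.192/27
  164.158.28.224/27
Subnets: 164.158.28.192/27, 164.158.28.224/27


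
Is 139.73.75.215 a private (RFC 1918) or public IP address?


RFC 1918 private ranges:
  10.0.0.0/8 (10.0.0.0 - 10.255.255.255)
  172.16.0.0/12 (172.16.0.0 - 172.31.255.255)
  192.168.0.0/16 (192.168.0.0 - 192.168.255.255)
Public (not in any RFC 1918 range)


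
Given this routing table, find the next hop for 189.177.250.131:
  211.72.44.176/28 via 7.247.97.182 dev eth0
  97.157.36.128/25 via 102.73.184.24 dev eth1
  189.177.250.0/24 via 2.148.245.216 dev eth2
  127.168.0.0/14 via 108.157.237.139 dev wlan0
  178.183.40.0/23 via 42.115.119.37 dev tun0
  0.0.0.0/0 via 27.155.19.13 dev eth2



Longest prefix match for 189.177.250.131:
  /28 211.72.44.176: no
  /25 97.157.36.128: no
  /24 189.177.250.0: MATCH
  /14 127.168.0.0: no
  /23 178.183.40.0: no
  /0 0.0.0.0: MATCH
Selected: next-hop 2.148.245.216 via eth2 (matched /24)


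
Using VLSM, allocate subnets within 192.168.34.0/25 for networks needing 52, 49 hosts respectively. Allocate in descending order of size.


52 hosts -> /26 (62 usable): 192.168.34.0/26
49 hosts -> /26 (62 usable): 192.168.34.64/26
Allocation: 192.168.34.0/26 (52 hosts, 62 usable); 192.168.34.64/26 (49 hosts, 62 usable)


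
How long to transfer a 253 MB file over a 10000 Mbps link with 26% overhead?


Effective throughput = 10000 * (1 - 26/100) = 7400 Mbps
File size in Mb = 253 * 8 = 2024 Mb
Time = 2024 / 7400
Time = 0.2735 seconds


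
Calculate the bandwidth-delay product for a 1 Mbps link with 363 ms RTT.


BDP = bandwidth * RTT
= 1 Mbps * 363 ms
= 1 * 1e6 * 363 / 1000 bits
= 363000 bits
= 45375 bytes
= 44.3115 KB
BDP = 363000 bits (45375 bytes)


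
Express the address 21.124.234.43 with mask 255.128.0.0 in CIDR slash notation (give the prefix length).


Binary: 11111111.10000000.00000000.00000000
Count leading 1s
Prefix: /9


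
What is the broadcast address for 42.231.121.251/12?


Network: 42.224.0.0/12
Host bits = 20
Set all host bits to 1:
Broadcast: 42.239.255.255


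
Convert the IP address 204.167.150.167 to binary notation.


204 = 11001100
167 = 10100111
150 = 10010110
167 = 10100111
Binary: 11001100.10100111.10010110.10100111


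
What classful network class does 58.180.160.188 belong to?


First octet: 58
Binary: 00111010
0xxxxxxx -> Class A (1-126)
Class A, default mask 255.0.0.0 (/8)


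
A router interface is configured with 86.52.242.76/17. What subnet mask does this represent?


/17 means 17 network bits, 15 host bits
Binary: 11111111111111111000000000000000
Mask: 255.255.128.0


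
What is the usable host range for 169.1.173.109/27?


Network: 169.1.173.96
Broadcast: 169.1.173.127
First usable = network + 1
Last usable = broadcast - 1
Range: 169.1.173.97 to 169.1.173.126


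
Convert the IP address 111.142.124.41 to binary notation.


111 = 01101111
142 = 10001110
124 = 01111100
41 = 00101001
Binary: 01101111.10001110.01111100.00101001


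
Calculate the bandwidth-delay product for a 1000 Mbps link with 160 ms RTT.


BDP = bandwidth * RTT
= 1000 Mbps * 160 ms
= 1000 * 1e6 * 160 / 1000 bits
= 160000000 bits
= 20000000 bytes
= 19531.25 KB
BDP = 160000000 bits (20000000 bytes)


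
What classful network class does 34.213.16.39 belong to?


First octet: 34
Binary: 00100010
0xxxxxxx -> Class A (1-126)
Class A, default mask 255.0.0.0 (/8)


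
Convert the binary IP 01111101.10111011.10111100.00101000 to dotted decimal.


01111101 = 125
10111011 = 187
10111100 = 188
00101000 = 40
IP: 125.187.188.40


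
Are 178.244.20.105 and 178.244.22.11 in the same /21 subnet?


Mask: 255.255.248.0
178.244.20.105 AND mask = 178.244.16.0
178.244.22.11 AND mask = 178.244.16.0
Yes, same subnet (178.244.16.0)


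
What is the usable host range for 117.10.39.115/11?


Network: 117.0.0.0
Broadcast: 117.31.255.255
First usable = network + 1
Last usable = broadcast - 1
Range: 117.0.0.1 to 117.31.255.254


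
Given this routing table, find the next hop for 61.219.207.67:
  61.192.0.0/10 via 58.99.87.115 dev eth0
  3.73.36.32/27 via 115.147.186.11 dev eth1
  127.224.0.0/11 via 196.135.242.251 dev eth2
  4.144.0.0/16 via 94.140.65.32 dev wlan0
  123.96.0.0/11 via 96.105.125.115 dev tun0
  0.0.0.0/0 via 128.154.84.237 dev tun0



Longest prefix match for 61.219.207.67:
  /10 61.192.0.0: MATCH
  /27 3.73.36.32: no
  /11 127.224.0.0: no
  /16 4.144.0.0: no
  /11 123.96.0.0: no
  /0 0.0.0.0: MATCH
Selected: next-hop 58.99.87.115 via eth0 (matched /10)


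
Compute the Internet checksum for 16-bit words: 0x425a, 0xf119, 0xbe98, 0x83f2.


Sum all words (with carry folding):
+ 0x425a = 0x425a
+ 0xf119 = 0x3374
+ 0xbe98 = 0xf20c
+ 0x83f2 = 0x75ff
One's complement: ~0x75ff
Checksum = 0x8a00


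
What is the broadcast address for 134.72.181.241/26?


Network: 134.72.181.192/26
Host bits = 6
Set all host bits to 1:
Broadcast: 134.72.181.255


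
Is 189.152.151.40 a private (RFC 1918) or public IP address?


RFC 1918 private ranges:
  10.0.0.0/8 (10.0.0.0 - 10.255.255.255)
  172.16.0.0/12 (172.16.0.0 - 172.31.255.255)
  192.168.0.0/16 (192.168.0.0 - 192.168.255.255)
Public (not in any RFC 1918 range)


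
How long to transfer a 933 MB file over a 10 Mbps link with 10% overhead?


Effective throughput = 10 * (1 - 10/100) = 9 Mbps
File size in Mb = 933 * 8 = 7464 Mb
Time = 7464 / 9
Time = 829.3333 seconds


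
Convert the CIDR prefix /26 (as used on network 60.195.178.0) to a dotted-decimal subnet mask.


/26 means 26 network bits, 6 host bits
Binary: 11111111111111111111111111000000
Mask: 255.255.255.192


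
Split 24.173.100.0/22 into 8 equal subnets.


New prefix = 22 + 3 = 25
Each subnet has 128 addresses
  24.173.100.0/25
  24.173.100.128/25
  24.173.101.0/25
  24.173.101.128/25
  24.173.102.0/25
  24.173.102.128/25
  24.173.103.0/25
  24.173.103.128/25
Subnets: 24.173.100.0/25, 24.173.100.128/25, 24.173.101.0/25, 24.173.101.128/25, 24.173.102.0/25, 24.173.102.128/25, 24.173.103.0/25, 24.173.103.128/25


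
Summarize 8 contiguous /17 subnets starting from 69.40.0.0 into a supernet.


Original prefix: /17
Number of subnets: 8 = 2^3
New prefix = 17 - 3 = 14
Supernet: 69.40.0.0/14


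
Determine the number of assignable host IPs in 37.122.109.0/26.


Host bits = 32 - 26 = 6
Total addresses = 2^6 = 64
Usable = total - 2 (network and broadcast)
Usable hosts: 62


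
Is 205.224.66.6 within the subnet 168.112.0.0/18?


Subnet network: 168.112.0.0
Test IP AND mask: 205.224.64.0
No, 205.224.66.6 is not in 168.112.0.0/18


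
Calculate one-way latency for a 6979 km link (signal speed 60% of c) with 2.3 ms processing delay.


Speed = 0.6 * 3e5 km/s = 180000 km/s
Propagation delay = 6979 / 180000 = 0.0388 s = 38.7722 ms
Processing delay = 2.3 ms
Total one-way latency = 41.0722 ms


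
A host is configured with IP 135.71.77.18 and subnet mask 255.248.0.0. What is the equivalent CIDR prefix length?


Binary: 11111111.11111000.00000000.00000000
Count leading 1s
Prefix: /13


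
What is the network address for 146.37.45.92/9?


IP:   10010010.00100101.00101101.01011100
Mask: 11111111.10000000.00000000.00000000
AND operation:
Net:  10010010.00000000.00000000.00000000
Network: 146.0.0.0/9


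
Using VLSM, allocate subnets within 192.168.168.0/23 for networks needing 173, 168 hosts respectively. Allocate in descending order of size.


173 hosts -> /24 (254 usable): 192.168.168.0/24
168 hosts -> /24 (254 usable): 192.168.169.0/24
Allocation: 192.168.168.0/24 (173 hosts, 254 usable); 192.168.169.0/24 (168 hosts, 254 usable)


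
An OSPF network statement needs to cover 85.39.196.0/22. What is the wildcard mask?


Subnet mask: 255.255.252.0
Wildcard = 255.255.255.255 - subnet mask
255 - 255 = 0
255 - 255 = 0
255 - 252 = 3
255 - 0 = 255
Wildcard: 0.0.3.255
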